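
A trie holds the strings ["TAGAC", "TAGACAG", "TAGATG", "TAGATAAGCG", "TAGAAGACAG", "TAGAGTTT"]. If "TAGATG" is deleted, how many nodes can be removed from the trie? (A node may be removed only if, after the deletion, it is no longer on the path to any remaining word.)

After clearing the end-marker at "TAGATG", prune upward until reaching a node still needed by another word.
The suffix "G" (1 node) is used only by "TAGATG"; the node for "TAGAT" still has the child "A", so pruning stops there.
Nodes removed: 1

1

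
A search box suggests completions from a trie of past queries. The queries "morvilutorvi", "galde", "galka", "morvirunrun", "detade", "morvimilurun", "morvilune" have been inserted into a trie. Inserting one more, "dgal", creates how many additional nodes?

The longest prefix of "dgal" already in the trie is "d" (length 1).
New nodes needed: |"dgal"| − 1 = 4 − 1 = 3.

3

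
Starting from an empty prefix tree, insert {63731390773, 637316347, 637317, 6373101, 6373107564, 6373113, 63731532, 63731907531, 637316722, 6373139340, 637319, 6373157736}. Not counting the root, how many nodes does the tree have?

43

Count nodes per top-level branch (shared prefixes stored once):
  '6'-branch (6373101, 6373107564, 6373113, 63731390773, 6373139340, 63731532, 6373157736, 637316347, 637316722, 637317, 637319, 63731907531): 43 nodes
Sum: 43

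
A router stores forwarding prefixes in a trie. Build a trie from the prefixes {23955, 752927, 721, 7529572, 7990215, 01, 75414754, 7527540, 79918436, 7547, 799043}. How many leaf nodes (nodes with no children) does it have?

Leaves are exactly the stored words that no other stored word extends.
Those words: "01", "23955", "721", "7527540", "752927", "7529572", "75414754", "7547", "7990215", "799043", "79918436"
Leaf count: 11

11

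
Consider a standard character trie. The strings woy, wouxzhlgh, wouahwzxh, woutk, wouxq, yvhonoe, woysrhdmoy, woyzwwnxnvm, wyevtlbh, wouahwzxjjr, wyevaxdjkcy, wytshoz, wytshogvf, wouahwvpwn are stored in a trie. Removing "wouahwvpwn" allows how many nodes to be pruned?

After clearing the end-marker at "wouahwvpwn", prune upward until reaching a node still needed by another word.
The suffix "vpwn" (4 nodes) is used only by "wouahwvpwn"; the node for "wouahw" still has the child "z", so pruning stops there.
Nodes removed: 4

4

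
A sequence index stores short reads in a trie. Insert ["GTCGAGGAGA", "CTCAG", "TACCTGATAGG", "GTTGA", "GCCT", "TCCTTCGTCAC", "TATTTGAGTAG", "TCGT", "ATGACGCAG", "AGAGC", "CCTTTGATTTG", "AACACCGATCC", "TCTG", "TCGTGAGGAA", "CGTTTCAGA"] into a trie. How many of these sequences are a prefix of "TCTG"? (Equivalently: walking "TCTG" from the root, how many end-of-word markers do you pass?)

1

Check each prefix of "TCTG" against the stored set — each match is an end-marker on the path.
Prefixes of the query that are stored words: "TCTG"
Count: 1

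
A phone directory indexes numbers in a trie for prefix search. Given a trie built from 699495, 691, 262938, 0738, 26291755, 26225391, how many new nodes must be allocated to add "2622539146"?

Walking "2622539146" from the root, the first 8 characters ("26225391") follow existing edges; "4" is the first miss.
Each of the 2 remaining characters creates one node.

2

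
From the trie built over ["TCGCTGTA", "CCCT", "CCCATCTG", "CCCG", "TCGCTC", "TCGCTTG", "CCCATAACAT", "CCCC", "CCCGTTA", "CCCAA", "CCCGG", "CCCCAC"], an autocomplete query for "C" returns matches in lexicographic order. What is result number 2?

CCCATAACAT

Filter for "C…" and sort: "CCCAA", "CCCATAACAT", "CCCATCTG", "CCCC", "CCCCAC", "CCCG", "CCCGG", "CCCGTTA", "CCCT"
Position 2: CCCATAACAT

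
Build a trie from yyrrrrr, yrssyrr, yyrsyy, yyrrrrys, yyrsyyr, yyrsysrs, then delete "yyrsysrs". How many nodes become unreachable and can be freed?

3

After clearing the end-marker at "yyrsysrs", prune upward until reaching a node still needed by another word.
The suffix "srs" (3 nodes) is used only by "yyrsysrs"; the node for "yyrsy" still has the child "y", so pruning stops there.
Nodes removed: 3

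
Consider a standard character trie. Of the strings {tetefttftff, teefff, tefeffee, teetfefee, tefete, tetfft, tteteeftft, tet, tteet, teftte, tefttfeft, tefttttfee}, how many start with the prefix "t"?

12

Traverse to the node for "t", then collect every word in that subtree.
Matches: "teefff", "teetfefee", "tefeffee", "tefete", "teftte", "tefttfeft", "tefttttfee", "tet", "tetefttftff", "tetfft", "tteet", "tteteeftft"
Count: 12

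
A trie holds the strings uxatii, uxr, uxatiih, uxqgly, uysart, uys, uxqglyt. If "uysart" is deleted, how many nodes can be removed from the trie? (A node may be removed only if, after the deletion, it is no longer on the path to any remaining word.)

A node on "uysart"'s path can go only if nothing else ends at it or branches off below it.
The suffix "art" (3 nodes) is used only by "uysart"; "uys" is itself a stored word, so pruning stops there.
Nodes removed: 3

3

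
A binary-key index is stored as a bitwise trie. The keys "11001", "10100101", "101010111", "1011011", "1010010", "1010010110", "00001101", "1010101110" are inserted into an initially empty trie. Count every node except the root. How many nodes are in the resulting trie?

Count nodes per top-level branch (shared prefixes stored once):
  '0'-branch (00001101): 8 nodes
  '1'-branch (1010010, 10100101, 1010010110, 101010111, 1010101110, 1011011, 11001): 24 nodes
Sum: 32

32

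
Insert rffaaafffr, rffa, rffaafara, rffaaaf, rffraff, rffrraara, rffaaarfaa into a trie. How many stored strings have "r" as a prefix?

7

Filter for entries beginning with "r":
Matches: "rffa", "rffaaaf", "rffaaafffr", "rffaaarfaa", "rffaafara", "rffraff", "rffrraara"
Count: 7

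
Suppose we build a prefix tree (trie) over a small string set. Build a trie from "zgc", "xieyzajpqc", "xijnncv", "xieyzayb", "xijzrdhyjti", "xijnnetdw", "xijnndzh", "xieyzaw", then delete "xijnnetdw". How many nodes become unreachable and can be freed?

4

After clearing the end-marker at "xijnnetdw", prune upward until reaching a node still needed by another word.
The suffix "etdw" (4 nodes) is used only by "xijnnetdw"; the node for "xijnn" still has the child "c", so pruning stops there.
Nodes removed: 4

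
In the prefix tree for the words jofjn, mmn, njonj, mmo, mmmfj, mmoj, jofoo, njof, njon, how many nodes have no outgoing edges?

7

Leaves are exactly the stored words that no other stored word extends.
Those words: "jofjn", "jofoo", "mmmfj", "mmn", "mmoj", "njof", "njonj"
Leaf count: 7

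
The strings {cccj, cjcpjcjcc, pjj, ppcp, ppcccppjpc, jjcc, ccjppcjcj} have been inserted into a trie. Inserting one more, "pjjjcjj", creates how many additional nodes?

The longest prefix of "pjjjcjj" already in the trie is "pjj" (length 3).
Each of the 4 remaining characters creates one node.

4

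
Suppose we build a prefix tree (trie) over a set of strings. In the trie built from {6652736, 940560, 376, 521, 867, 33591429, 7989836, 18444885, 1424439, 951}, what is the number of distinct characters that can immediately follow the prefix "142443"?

1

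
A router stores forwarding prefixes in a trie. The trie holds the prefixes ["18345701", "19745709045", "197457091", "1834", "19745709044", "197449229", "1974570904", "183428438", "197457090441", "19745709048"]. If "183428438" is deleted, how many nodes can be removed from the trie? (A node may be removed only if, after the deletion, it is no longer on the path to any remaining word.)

A node on "183428438"'s path can go only if nothing else ends at it or branches off below it.
The suffix "28438" (5 nodes) is used only by "183428438"; the node for "1834" still has the child "5", so pruning stops there.
Nodes removed: 5

5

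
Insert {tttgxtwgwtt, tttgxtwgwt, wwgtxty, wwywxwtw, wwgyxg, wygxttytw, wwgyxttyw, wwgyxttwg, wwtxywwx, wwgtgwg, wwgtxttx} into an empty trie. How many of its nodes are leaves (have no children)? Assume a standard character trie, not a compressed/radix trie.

Leaves are exactly the stored words that no other stored word extends.
Those words: "tttgxtwgwtt", "wwgtgwg", "wwgtxttx", "wwgtxty", "wwgyxg", "wwgyxttwg", "wwgyxttyw", "wwtxywwx", "wwywxwtw", "wygxttytw"
Leaf count: 10

10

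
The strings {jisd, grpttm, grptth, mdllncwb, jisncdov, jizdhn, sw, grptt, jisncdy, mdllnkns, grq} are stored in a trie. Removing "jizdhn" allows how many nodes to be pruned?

Walk "jizdhn" from the leaf back toward the root, removing each node that no remaining word uses.
The suffix "zdhn" (4 nodes) is used only by "jizdhn"; the node for "ji" still has the child "s", so pruning stops there.
Nodes removed: 4

4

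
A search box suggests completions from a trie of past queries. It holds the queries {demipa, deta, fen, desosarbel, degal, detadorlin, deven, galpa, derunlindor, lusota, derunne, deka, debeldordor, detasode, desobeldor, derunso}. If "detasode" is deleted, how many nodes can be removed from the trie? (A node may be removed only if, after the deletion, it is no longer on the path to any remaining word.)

After clearing the end-marker at "detasode", prune upward until reaching a node still needed by another word.
The suffix "sode" (4 nodes) is used only by "detasode"; the node for "deta" still has the child "d", so pruning stops there.
Nodes removed: 4

4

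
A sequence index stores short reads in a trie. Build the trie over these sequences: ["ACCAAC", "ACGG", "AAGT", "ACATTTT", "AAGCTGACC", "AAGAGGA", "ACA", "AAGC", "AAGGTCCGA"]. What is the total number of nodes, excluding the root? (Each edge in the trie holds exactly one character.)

32

Count nodes per top-level branch (shared prefixes stored once):
  'A'-branch (AAGAGGA, AAGC, AAGCTGACC, AAGGTCCGA, AAGT, ACA, ACATTTT, ACCAAC, ACGG): 32 nodes
Sum: 32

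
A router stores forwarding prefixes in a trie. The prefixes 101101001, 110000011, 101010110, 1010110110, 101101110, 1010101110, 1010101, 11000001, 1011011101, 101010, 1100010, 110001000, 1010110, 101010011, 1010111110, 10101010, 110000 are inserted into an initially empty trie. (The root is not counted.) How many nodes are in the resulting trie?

Insert word by word; a character creates a node only if that edge doesn't already exist:
  "101101001" → 9 new (1, 0, 1, 1, 0, 1, 0, 0, 1)
  "110000011" → prefix "1" already present; 8 new (1, 0, 0, 0, 0, 0, 1, 1)
  "101010110" → prefix "101" already present; 6 new (0, 1, 0, 1, 1, 0)
  "1010110110" → prefix "10101" already present; 5 new (1, 0, 1, 1, 0)
  "101101110" → prefix "101101" already present; 3 new (1, 1, 0)
  "1010101110" → prefix "10101011" already present; 2 new (1, 0)
  "1010101" → prefix "1010101" already present; 0 new (none)
  "11000001" → prefix "11000001" already present; 0 new (none)
  "1011011101" → prefix "101101110" already present; 1 new (1)
  "101010" → prefix "101010" already present; 0 new (none)
  "1100010" → prefix "11000" already present; 2 new (1, 0)
  "110001000" → prefix "1100010" already present; 2 new (0, 0)
  "1010110" → prefix "1010110" already present; 0 new (none)
  "101010011" → prefix "101010" already present; 3 new (0, 1, 1)
  "1010111110" → prefix "101011" already present; 4 new (1, 1, 1, 0)
  "10101010" → prefix "1010101" already present; 1 new (0)
  "110000" → prefix "110000" already present; 0 new (none)
Total nodes = 9 + 8 + 6 + 5 + 3 + 2 + 0 + 0 + 1 + 0 + 2 + 2 + 0 + 3 + 4 + 1 + 0 = 46

46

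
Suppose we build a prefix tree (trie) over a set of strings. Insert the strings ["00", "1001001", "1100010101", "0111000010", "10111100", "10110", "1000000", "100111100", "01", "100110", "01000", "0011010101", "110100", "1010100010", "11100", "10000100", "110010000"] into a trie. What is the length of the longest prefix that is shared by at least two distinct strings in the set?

Equivalently: take the maximum, over all pairs, of their longest common prefix length.
"1000000" and "10000100" agree on "10000" (5 characters) before diverging; nothing deeper is shared.
Longest shared-prefix length: 5

5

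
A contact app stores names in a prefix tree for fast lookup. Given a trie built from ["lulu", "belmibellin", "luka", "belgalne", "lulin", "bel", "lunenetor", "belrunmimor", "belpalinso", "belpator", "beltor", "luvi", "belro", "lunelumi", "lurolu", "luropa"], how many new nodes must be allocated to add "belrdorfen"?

Walking "belrdorfen" from the root, the first 4 characters ("belr") follow existing edges; "d" is the first miss.
New nodes needed: |"belrdorfen"| − 4 = 10 − 4 = 6.

6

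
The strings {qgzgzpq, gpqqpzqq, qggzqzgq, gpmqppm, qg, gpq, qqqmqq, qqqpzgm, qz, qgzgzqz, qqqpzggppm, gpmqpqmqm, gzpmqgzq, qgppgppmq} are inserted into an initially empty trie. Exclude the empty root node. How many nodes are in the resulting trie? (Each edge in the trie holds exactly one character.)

60

For each word, the new-node count is its length minus the longest prefix already in the trie:
  "qgzgzpq" → 7 new (q, g, z, g, z, p, q)
  "gpqqpzqq" → 8 new (g, p, q, q, p, z, q, q)
  "qggzqzgq" → prefix "qg" already present; 6 new (g, z, q, z, g, q)
  "gpmqppm" → prefix "gp" already present; 5 new (m, q, p, p, m)
  "qg" → prefix "qg" already present; 0 new (none)
  "gpq" → prefix "gpq" already present; 0 new (none)
  "qqqmqq" → prefix "q" already present; 5 new (q, q, m, q, q)
  "qqqpzgm" → prefix "qqq" already present; 4 new (p, z, g, m)
  "qz" → prefix "q" already present; 1 new (z)
  "qgzgzqz" → prefix "qgzgz" already present; 2 new (q, z)
  "qqqpzggppm" → prefix "qqqpzg" already present; 4 new (g, p, p, m)
  "gpmqpqmqm" → prefix "gpmqp" already present; 4 new (q, m, q, m)
  "gzpmqgzq" → prefix "g" already present; 7 new (z, p, m, q, g, z, q)
  "qgppgppmq" → prefix "qg" already present; 7 new (p, p, g, p, p, m, q)
Total nodes = 7 + 8 + 6 + 5 + 0 + 0 + 5 + 4 + 1 + 2 + 4 + 4 + 7 + 7 = 60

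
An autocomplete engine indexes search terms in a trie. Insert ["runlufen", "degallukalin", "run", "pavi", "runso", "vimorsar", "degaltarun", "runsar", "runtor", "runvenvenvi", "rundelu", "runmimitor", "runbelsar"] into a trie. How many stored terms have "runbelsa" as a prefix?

Traverse to the node for "runbelsa", then collect every word in that subtree.
Words under "runbelsa": runbelsar
Count: 1

1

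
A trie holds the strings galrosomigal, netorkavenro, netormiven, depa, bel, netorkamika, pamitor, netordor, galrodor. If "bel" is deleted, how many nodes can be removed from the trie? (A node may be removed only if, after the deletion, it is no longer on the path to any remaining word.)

Walk "bel" from the leaf back toward the root, removing each node that no remaining word uses.
No other word shares any prefix with "bel", so all 3 of its nodes go.
Nodes removed: 3

3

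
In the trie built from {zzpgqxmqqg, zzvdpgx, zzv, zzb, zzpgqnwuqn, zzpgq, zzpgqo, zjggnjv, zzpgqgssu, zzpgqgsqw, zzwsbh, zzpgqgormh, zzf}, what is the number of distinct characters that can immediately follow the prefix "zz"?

Walk "zz" from the root, arriving at one node.
Characters that immediately follow "zz" among the stored strings: {b, f, p, v, w}.
That node has 5 child edges.

5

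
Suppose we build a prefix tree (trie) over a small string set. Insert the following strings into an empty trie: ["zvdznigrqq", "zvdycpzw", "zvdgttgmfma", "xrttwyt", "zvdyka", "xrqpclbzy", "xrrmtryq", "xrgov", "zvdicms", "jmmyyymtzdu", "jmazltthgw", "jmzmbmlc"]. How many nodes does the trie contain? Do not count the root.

Insert word by word; a character creates a node only if that edge doesn't already exist:
  "zvdznigrqq" → 10 new (z, v, d, z, n, i, g, r, q, q)
  "zvdycpzw" → prefix "zvd" already present; 5 new (y, c, p, z, w)
  "zvdgttgmfma" → prefix "zvd" already present; 8 new (g, t, t, g, m, f, m, a)
  "xrttwyt" → 7 new (x, r, t, t, w, y, t)
  "zvdyka" → prefix "zvdy" already present; 2 new (k, a)
  "xrqpclbzy" → prefix "xr" already present; 7 new (q, p, c, l, b, z, y)
  "xrrmtryq" → prefix "xr" already present; 6 new (r, m, t, r, y, q)
  "xrgov" → prefix "xr" already present; 3 new (g, o, v)
  "zvdicms" → prefix "zvd" already present; 4 new (i, c, m, s)
  "jmmyyymtzdu" → 11 new (j, m, m, y, y, y, m, t, z, d, u)
  "jmazltthgw" → prefix "jm" already present; 8 new (a, z, l, t, t, h, g, w)
  "jmzmbmlc" → prefix "jm" already present; 6 new (z, m, b, m, l, c)
Total nodes = 10 + 5 + 8 + 7 + 2 + 7 + 6 + 3 + 4 + 11 + 8 + 6 = 77

77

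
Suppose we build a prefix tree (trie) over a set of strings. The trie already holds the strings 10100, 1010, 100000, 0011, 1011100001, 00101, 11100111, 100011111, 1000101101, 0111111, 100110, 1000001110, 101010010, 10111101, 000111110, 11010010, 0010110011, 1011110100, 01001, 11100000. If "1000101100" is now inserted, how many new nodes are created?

1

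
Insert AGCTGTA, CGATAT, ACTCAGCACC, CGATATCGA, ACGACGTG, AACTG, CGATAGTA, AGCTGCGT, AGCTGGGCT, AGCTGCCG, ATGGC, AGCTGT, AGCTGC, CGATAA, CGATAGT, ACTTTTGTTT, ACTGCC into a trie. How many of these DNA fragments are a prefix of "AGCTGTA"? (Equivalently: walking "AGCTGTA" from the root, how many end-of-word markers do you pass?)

2

Traverse "AGCTGTA" character by character; count nodes along the way that are marked as word ends.
Prefixes of the query that are stored words: "AGCTGT", "AGCTGTA"
Count: 2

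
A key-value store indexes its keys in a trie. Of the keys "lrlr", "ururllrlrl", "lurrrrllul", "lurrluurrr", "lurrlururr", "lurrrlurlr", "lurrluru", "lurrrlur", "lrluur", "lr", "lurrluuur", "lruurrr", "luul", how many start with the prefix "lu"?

Filter for entries beginning with "lu":
Words under "lu": lurrluru, lurrlururr, lurrluurrr, lurrluuur, lurrrlur, lurrrlurlr, lurrrrllul, luul
Count: 8

8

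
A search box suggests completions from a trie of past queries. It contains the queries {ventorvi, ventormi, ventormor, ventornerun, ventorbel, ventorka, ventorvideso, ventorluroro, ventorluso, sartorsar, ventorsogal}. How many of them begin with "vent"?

10

Walk to "vent"; the words in its subtree are exactly those with that prefix.
Matches: "ventorbel", "ventorka", "ventorluroro", "ventorluso", "ventormi", "ventormor", "ventornerun", "ventorsogal", "ventorvi", "ventorvideso"
Count: 10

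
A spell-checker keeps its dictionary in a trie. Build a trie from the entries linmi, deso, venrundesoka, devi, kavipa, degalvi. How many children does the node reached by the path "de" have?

3

The children of the "de" node are the distinct next characters among strings starting with "de".
Characters that immediately follow "de" among the stored strings: {g, s, v}.
That node has 3 child edges.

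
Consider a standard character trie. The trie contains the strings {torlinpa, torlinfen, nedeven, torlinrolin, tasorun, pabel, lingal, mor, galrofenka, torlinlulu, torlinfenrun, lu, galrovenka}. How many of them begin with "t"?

6

Filter for entries beginning with "t":
Words under "t": tasorun, torlinfen, torlinfenrun, torlinlulu, torlinpa, torlinrolin
Count: 6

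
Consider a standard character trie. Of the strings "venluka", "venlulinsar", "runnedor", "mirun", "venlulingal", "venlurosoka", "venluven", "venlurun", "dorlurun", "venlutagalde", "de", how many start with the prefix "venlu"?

Walk to "venlu"; the words in its subtree are exactly those with that prefix.
Matches: "venluka", "venlulingal", "venlulinsar", "venlurosoka", "venlurun", "venlutagalde", "venluven"
Count: 7

7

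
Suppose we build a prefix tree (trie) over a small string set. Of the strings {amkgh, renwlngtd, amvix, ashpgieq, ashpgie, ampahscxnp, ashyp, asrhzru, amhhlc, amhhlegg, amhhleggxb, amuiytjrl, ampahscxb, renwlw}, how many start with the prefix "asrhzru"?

Filter for entries beginning with "asrhzru":
Words under "asrhzru": asrhzru
Count: 1

1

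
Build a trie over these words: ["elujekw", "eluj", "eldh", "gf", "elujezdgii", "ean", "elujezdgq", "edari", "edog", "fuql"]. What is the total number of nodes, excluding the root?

Insert word by word; a character creates a node only if that edge doesn't already exist:
  "elujekw" → 7 new (e, l, u, j, e, k, w)
  "eluj" → prefix "eluj" already present; 0 new (none)
  "eldh" → prefix "el" already present; 2 new (d, h)
  "gf" → 2 new (g, f)
  "elujezdgii" → prefix "eluje" already present; 5 new (z, d, g, i, i)
  "ean" → prefix "e" already present; 2 new (a, n)
  "elujezdgq" → prefix "elujezdg" already present; 1 new (q)
  "edari" → prefix "e" already present; 4 new (d, a, r, i)
  "edog" → prefix "ed" already present; 2 new (o, g)
  "fuql" → 4 new (f, u, q, l)
Total nodes = 7 + 0 + 2 + 2 + 5 + 2 + 1 + 4 + 2 + 4 = 29

29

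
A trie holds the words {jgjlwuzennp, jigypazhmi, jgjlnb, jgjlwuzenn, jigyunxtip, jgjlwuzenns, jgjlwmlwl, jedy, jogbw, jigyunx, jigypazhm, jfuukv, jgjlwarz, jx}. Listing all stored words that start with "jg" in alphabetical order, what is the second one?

jgjlwarz

Filter for "jg…" and sort: "jgjlnb", "jgjlwarz", "jgjlwmlwl", "jgjlwuzenn", "jgjlwuzennp", "jgjlwuzenns"
Position 2: jgjlwarz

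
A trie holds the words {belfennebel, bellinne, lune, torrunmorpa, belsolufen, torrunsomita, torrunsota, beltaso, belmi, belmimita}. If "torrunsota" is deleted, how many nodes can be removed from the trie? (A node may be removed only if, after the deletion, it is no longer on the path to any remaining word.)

2

Walk "torrunsota" from the leaf back toward the root, removing each node that no remaining word uses.
The suffix "ta" (2 nodes) is used only by "torrunsota"; the node for "torrunso" still has the child "m", so pruning stops there.
Nodes removed: 2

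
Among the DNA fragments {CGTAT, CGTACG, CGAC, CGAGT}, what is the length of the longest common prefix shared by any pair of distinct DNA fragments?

4

The deepest shared node is where two words last agree before diverging.
"CGTACG" and "CGTAT" agree on "CGTA" (4 characters) before diverging; nothing deeper is shared.
Longest shared-prefix length: 4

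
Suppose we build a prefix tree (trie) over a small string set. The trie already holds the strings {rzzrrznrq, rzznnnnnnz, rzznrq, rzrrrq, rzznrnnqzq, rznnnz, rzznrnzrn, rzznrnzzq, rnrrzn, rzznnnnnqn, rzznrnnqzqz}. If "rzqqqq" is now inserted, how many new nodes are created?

4

The longest prefix of "rzqqqq" already in the trie is "rz" (length 2).
So 6 − 2 = 4 new nodes.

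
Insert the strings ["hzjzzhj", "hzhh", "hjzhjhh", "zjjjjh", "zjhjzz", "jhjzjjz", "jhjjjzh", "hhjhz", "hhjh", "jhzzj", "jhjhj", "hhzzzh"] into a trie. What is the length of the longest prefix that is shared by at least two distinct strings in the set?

The deepest shared node is where two words last agree before diverging.
e.g. "hhjh" and "hhjhz" share the prefix "hhjh" of length 4; no pair shares a longer one.
Longest shared-prefix length: 4

4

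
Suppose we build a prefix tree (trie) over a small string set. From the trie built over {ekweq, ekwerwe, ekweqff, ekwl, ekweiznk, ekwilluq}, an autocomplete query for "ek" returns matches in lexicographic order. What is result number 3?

ekweqff

Filter for "ek…" and sort: "ekweiznk", "ekweq", "ekweqff", "ekwerwe", "ekwilluq", "ekwl"
The 3rd is ekweqff.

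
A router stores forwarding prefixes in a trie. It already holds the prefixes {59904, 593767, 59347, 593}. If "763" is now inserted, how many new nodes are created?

No existing word starts with "7", so every character of "763" needs a new node.
3 − 0 = 3 new nodes.

3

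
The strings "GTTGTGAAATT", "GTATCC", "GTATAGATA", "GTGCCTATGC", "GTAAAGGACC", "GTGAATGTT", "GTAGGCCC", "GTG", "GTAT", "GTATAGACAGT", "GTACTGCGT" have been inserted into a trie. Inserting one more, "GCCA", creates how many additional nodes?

3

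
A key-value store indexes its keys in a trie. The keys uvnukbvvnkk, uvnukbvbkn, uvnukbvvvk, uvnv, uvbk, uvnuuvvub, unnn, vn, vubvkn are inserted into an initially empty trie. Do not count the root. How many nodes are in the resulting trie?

Count nodes per top-level branch (shared prefixes stored once):
  'u'-branch (unnn, uvbk, uvnukbvbkn, uvnukbvvnkk, uvnukbvvvk, uvnuuvvub, uvnv): 27 nodes
  'v'-branch (vn, vubvkn): 7 nodes
Sum: 34

34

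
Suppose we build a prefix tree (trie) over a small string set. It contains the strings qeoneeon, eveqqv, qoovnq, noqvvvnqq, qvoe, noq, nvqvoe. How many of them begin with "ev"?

1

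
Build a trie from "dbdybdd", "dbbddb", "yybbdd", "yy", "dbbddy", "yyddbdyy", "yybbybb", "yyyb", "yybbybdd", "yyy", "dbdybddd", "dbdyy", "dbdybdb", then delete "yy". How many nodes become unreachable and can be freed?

Walk "yy" from the leaf back toward the root, removing each node that no remaining word uses.
Every node on "yy" is still needed (e.g. by "yybbdd"), so nothing is freed.
Nodes removed: 0

0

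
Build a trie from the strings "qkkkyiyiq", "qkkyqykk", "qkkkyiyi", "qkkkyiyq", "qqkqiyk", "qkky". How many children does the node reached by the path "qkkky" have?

1

Walk "qkkky" from the root, arriving at one node.
Distinct next characters after "qkkky": i.
That node has 1 child edge.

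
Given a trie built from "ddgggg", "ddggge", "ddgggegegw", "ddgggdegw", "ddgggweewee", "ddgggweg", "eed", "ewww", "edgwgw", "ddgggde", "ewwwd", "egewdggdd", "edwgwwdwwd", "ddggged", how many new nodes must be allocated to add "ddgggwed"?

1

The longest prefix of "ddgggwed" already in the trie is "ddgggwe" (length 7).
Each of the 1 remaining characters creates one node.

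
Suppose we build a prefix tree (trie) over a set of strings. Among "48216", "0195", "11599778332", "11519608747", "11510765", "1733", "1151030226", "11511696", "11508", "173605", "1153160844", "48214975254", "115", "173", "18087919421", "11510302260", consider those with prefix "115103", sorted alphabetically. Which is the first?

1151030226

Filter for "115103…" and sort: "1151030226", "11510302260"
The 1st is 1151030226.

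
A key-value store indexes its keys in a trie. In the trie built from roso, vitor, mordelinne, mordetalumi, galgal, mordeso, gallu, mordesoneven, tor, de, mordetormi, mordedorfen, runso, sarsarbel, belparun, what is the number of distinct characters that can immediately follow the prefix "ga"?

1

Follow the path "ga" to its node, then look at its outgoing edges.
Distinct next characters after "ga": l.
That node has 1 child edge.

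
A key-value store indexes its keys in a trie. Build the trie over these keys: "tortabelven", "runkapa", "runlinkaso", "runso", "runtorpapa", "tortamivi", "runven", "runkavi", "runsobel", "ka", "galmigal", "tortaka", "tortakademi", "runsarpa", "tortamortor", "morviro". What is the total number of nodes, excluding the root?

Trace insertions, counting only characters that open a new branch:
  "tortabelven" → 11 new (t, o, r, t, a, b, e, l, v, e, n)
  "runkapa" → 7 new (r, u, n, k, a, p, a)
  "runlinkaso" → prefix "run" already present; 7 new (l, i, n, k, a, s, o)
  "runso" → prefix "run" already present; 2 new (s, o)
  "runtorpapa" → prefix "run" already present; 7 new (t, o, r, p, a, p, a)
  "tortamivi" → prefix "torta" already present; 4 new (m, i, v, i)
  "runven" → prefix "run" already present; 3 new (v, e, n)
  "runkavi" → prefix "runka" already present; 2 new (v, i)
  "runsobel" → prefix "runso" already present; 3 new (b, e, l)
  "ka" → 2 new (k, a)
  "galmigal" → 8 new (g, a, l, m, i, g, a, l)
  "tortaka" → prefix "torta" already present; 2 new (k, a)
  "tortakademi" → prefix "tortaka" already present; 4 new (d, e, m, i)
  "runsarpa" → prefix "runs" already present; 4 new (a, r, p, a)
  "tortamortor" → prefix "tortam" already present; 5 new (o, r, t, o, r)
  "morviro" → 7 new (m, o, r, v, i, r, o)
Total nodes = 11 + 7 + 7 + 2 + 7 + 4 + 3 + 2 + 3 + 2 + 8 + 2 + 4 + 4 + 5 + 7 = 78

78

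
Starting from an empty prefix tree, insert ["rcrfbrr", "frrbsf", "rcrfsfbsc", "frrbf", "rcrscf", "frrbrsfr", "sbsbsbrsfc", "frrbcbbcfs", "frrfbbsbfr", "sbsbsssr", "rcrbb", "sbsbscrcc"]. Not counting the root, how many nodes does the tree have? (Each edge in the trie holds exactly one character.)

58

Count nodes per top-level branch (shared prefixes stored once):
  'f'-branch (frrbcbbcfs, frrbf, frrbrsfr, frrbsf, frrfbbsbfr): 24 nodes
  'r'-branch (rcrbb, rcrfbrr, rcrfsfbsc, rcrscf): 17 nodes
  's'-branch (sbsbsbrsfc, sbsbscrcc, sbsbsssr): 17 nodes
Sum: 58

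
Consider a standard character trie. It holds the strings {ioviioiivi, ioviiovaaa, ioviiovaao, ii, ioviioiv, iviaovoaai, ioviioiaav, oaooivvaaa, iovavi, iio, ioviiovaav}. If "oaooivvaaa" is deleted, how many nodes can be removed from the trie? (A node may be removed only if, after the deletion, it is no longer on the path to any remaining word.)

A node on "oaooivvaaa"'s path can go only if nothing else ends at it or branches off below it.
No other word shares any prefix with "oaooivvaaa", so all 10 of its nodes go.
Nodes removed: 10

10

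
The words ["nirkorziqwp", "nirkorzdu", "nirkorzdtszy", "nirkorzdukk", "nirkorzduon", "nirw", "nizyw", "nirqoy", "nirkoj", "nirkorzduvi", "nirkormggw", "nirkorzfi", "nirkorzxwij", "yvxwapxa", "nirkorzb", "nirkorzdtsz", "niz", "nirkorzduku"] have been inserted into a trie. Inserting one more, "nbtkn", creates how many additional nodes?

4

"n" is already a path in the trie; the remaining "btkn" must be added.
New nodes needed: |"nbtkn"| − 1 = 5 − 1 = 4.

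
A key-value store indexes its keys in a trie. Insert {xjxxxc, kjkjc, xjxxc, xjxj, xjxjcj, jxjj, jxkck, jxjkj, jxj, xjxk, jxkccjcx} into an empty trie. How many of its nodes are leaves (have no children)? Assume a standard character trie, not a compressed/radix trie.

9

Leaves are exactly the stored words that no other stored word extends.
Those words: "jxjj", "jxjkj", "jxkccjcx", "jxkck", "kjkjc", "xjxjcj", "xjxk", "xjxxc", "xjxxxc"
Leaf count: 9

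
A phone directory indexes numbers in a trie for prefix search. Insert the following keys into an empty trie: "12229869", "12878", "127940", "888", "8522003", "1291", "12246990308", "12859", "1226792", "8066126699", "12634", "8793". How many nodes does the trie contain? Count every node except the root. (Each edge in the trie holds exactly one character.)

For each word, the new-node count is its length minus the longest prefix already in the trie:
  "12229869" → 8 new (1, 2, 2, 2, 9, 8, 6, 9)
  "12878" → prefix "12" already present; 3 new (8, 7, 8)
  "127940" → prefix "12" already present; 4 new (7, 9, 4, 0)
  "888" → 3 new (8, 8, 8)
  "8522003" → prefix "8" already present; 6 new (5, 2, 2, 0, 0, 3)
  "1291" → prefix "12" already present; 2 new (9, 1)
  "12246990308" → prefix "122" already present; 8 new (4, 6, 9, 9, 0, 3, 0, 8)
  "12859" → prefix "128" already present; 2 new (5, 9)
  "1226792" → prefix "122" already present; 4 new (6, 7, 9, 2)
  "8066126699" → prefix "8" already present; 9 new (0, 6, 6, 1, 2, 6, 6, 9, 9)
  "12634" → prefix "12" already present; 3 new (6, 3, 4)
  "8793" → prefix "8" already present; 3 new (7, 9, 3)
Total nodes = 8 + 3 + 4 + 3 + 6 + 2 + 8 + 2 + 4 + 9 + 3 + 3 = 55

55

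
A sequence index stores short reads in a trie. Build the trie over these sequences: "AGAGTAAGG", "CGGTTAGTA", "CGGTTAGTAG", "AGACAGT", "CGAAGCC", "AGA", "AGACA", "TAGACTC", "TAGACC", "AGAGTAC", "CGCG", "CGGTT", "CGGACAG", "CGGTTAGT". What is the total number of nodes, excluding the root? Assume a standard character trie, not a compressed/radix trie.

Count nodes per top-level branch (shared prefixes stored once):
  'A'-branch (AGA, AGACA, AGACAGT, AGAGTAAGG, AGAGTAC): 14 nodes
  'C'-branch (CGAAGCC, CGCG, CGGACAG, CGGTT, CGGTTAGT, CGGTTAGTA, CGGTTAGTAG): 21 nodes
  'T'-branch (TAGACC, TAGACTC): 8 nodes
Sum: 43

43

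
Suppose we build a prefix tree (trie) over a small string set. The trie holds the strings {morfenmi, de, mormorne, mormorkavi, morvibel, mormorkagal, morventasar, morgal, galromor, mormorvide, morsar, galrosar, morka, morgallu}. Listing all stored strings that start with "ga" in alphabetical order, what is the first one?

Filter for "ga…" and sort: "galromor", "galrosar"
Position 1: galromor

galromor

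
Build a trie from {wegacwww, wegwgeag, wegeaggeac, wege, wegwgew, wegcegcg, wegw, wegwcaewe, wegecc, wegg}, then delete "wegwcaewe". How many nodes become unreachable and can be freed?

After clearing the end-marker at "wegwcaewe", prune upward until reaching a node still needed by another word.
The suffix "caewe" (5 nodes) is used only by "wegwcaewe"; the node for "wegw" still has the child "g", so pruning stops there.
Nodes removed: 5

5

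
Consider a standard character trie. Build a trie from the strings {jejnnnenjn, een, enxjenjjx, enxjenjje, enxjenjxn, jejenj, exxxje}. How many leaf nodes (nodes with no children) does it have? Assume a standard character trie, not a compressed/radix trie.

7

Leaves are exactly the stored words that no other stored word extends.
Those words: "een", "enxjenjje", "enxjenjjx", "enxjenjxn", "exxxje", "jejenj", "jejnnnenjn"
Leaf count: 7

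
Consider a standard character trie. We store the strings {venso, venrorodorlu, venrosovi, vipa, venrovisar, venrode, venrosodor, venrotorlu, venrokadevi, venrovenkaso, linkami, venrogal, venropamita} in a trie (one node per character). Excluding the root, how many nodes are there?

64

Trace insertions, counting only characters that open a new branch:
  "venso" → 5 new (v, e, n, s, o)
  "venrorodorlu" → prefix "ven" already present; 9 new (r, o, r, o, d, o, r, l, u)
  "venrosovi" → prefix "venro" already present; 4 new (s, o, v, i)
  "vipa" → prefix "v" already present; 3 new (i, p, a)
  "venrovisar" → prefix "venro" already present; 5 new (v, i, s, a, r)
  "venrode" → prefix "venro" already present; 2 new (d, e)
  "venrosodor" → prefix "venroso" already present; 3 new (d, o, r)
  "venrotorlu" → prefix "venro" already present; 5 new (t, o, r, l, u)
  "venrokadevi" → prefix "venro" already present; 6 new (k, a, d, e, v, i)
  "venrovenkaso" → prefix "venrov" already present; 6 new (e, n, k, a, s, o)
  "linkami" → 7 new (l, i, n, k, a, m, i)
  "venrogal" → prefix "venro" already present; 3 new (g, a, l)
  "venropamita" → prefix "venro" already present; 6 new (p, a, m, i, t, a)
Total nodes = 5 + 9 + 4 + 3 + 5 + 2 + 3 + 5 + 6 + 6 + 7 + 3 + 6 = 64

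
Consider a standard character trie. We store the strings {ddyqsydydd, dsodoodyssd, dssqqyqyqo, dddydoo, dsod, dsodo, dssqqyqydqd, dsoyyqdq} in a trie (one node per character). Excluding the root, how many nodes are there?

For each word, the new-node count is its length minus the longest prefix already in the trie:
  "ddyqsydydd" → 10 new (d, d, y, q, s, y, d, y, d, d)
  "dsodoodyssd" → prefix "d" already present; 10 new (s, o, d, o, o, d, y, s, s, d)
  "dssqqyqyqo" → prefix "ds" already present; 8 new (s, q, q, y, q, y, q, o)
  "dddydoo" → prefix "dd" already present; 5 new (d, y, d, o, o)
  "dsod" → prefix "dsod" already present; 0 new (none)
  "dsodo" → prefix "dsodo" already present; 0 new (none)
  "dssqqyqydqd" → prefix "dssqqyqy" already present; 3 new (d, q, d)
  "dsoyyqdq" → prefix "dso" already present; 5 new (y, y, q, d, q)
Total nodes = 10 + 10 + 8 + 5 + 0 + 0 + 3 + 5 = 41

41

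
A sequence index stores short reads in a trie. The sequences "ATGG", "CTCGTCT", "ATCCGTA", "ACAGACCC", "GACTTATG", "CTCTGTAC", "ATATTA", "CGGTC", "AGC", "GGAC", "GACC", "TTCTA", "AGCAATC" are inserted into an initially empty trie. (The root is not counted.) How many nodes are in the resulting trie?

For each word, the new-node count is its length minus the longest prefix already in the trie:
  "ATGG" → 4 new (A, T, G, G)
  "CTCGTCT" → 7 new (C, T, C, G, T, C, T)
  "ATCCGTA" → prefix "AT" already present; 5 new (C, C, G, T, A)
  "ACAGACCC" → prefix "A" already present; 7 new (C, A, G, A, C, C, C)
  "GACTTATG" → 8 new (G, A, C, T, T, A, T, G)
  "CTCTGTAC" → prefix "CTC" already present; 5 new (T, G, T, A, C)
  "ATATTA" → prefix "AT" already present; 4 new (A, T, T, A)
  "CGGTC" → prefix "C" already present; 4 new (G, G, T, C)
  "AGC" → prefix "A" already present; 2 new (G, C)
  "GGAC" → prefix "G" already present; 3 new (G, A, C)
  "GACC" → prefix "GAC" already present; 1 new (C)
  "TTCTA" → 5 new (T, T, C, T, A)
  "AGCAATC" → prefix "AGC" already present; 4 new (A, A, T, C)
Total nodes = 4 + 7 + 5 + 7 + 8 + 5 + 4 + 4 + 2 + 3 + 1 + 5 + 4 = 59

59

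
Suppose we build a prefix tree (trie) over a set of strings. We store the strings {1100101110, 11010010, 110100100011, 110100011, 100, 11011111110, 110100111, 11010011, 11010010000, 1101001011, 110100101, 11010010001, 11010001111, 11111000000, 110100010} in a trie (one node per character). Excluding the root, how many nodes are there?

48

For each word, the new-node count is its length minus the longest prefix already in the trie:
  "1100101110" → 10 new (1, 1, 0, 0, 1, 0, 1, 1, 1, 0)
  "11010010" → prefix "110" already present; 5 new (1, 0, 0, 1, 0)
  "110100100011" → prefix "11010010" already present; 4 new (0, 0, 1, 1)
  "110100011" → prefix "110100" already present; 3 new (0, 1, 1)
  "100" → prefix "1" already present; 2 new (0, 0)
  "11011111110" → prefix "1101" already present; 7 new (1, 1, 1, 1, 1, 1, 0)
  "110100111" → prefix "1101001" already present; 2 new (1, 1)
  "11010011" → prefix "11010011" already present; 0 new (none)
  "11010010000" → prefix "1101001000" already present; 1 new (0)
  "1101001011" → prefix "11010010" already present; 2 new (1, 1)
  "110100101" → prefix "110100101" already present; 0 new (none)
  "11010010001" → prefix "11010010001" already present; 0 new (none)
  "11010001111" → prefix "110100011" already present; 2 new (1, 1)
  "11111000000" → prefix "11" already present; 9 new (1, 1, 1, 0, 0, 0, 0, 0, 0)
  "110100010" → prefix "11010001" already present; 1 new (0)
Total nodes = 10 + 5 + 4 + 3 + 2 + 7 + 2 + 0 + 1 + 2 + 0 + 0 + 2 + 9 + 1 = 48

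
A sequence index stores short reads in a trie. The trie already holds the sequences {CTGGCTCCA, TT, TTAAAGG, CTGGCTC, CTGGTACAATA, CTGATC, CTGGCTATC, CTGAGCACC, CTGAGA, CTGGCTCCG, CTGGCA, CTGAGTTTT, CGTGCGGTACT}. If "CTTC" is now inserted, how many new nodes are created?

2

Walking "CTTC" from the root, the first 2 characters ("CT") follow existing edges; "T" is the first miss.
New nodes needed: |"CTTC"| − 2 = 4 − 2 = 2.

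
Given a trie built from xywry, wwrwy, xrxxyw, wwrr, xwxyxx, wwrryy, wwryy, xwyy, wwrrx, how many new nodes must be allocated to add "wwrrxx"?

1

"wwrrx" is already a path in the trie; the remaining "x" must be added.
New nodes needed: |"wwrrxx"| − 5 = 6 − 5 = 1.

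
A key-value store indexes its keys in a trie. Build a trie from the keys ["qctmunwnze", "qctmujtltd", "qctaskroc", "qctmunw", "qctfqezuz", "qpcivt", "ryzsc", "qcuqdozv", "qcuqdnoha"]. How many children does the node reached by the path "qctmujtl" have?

Walk "qctmujtl" from the root, arriving at one node.
Characters that immediately follow "qctmujtl" among the stored strings: {t}.
That node has 1 child edge.

1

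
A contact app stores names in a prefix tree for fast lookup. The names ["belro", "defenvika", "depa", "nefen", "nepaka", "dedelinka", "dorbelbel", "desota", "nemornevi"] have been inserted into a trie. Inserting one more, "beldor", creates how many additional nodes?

3

The longest prefix of "beldor" already in the trie is "bel" (length 3).
Each of the 3 remaining characters creates one node.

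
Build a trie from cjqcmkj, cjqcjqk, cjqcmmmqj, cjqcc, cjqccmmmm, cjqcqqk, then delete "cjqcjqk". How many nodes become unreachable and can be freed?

3

Walk "cjqcjqk" from the leaf back toward the root, removing each node that no remaining word uses.
The suffix "jqk" (3 nodes) is used only by "cjqcjqk"; the node for "cjqc" still has the child "m", so pruning stops there.
Nodes removed: 3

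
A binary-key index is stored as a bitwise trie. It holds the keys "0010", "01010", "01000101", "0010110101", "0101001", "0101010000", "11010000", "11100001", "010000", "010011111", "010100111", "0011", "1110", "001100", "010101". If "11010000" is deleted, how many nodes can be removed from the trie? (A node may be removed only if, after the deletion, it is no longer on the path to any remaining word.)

6

A node on "11010000"'s path can go only if nothing else ends at it or branches off below it.
The suffix "010000" (6 nodes) is used only by "11010000"; the node for "11" still has the child "1", so pruning stops there.
Nodes removed: 6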